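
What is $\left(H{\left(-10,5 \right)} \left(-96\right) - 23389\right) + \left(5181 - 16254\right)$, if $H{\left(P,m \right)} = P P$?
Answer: $-44062$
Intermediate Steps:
$H{\left(P,m \right)} = P^{2}$
$\left(H{\left(-10,5 \right)} \left(-96\right) - 23389\right) + \left(5181 - 16254\right) = \left(\left(-10\right)^{2} \left(-96\right) - 23389\right) + \left(5181 - 16254\right) = \left(100 \left(-96\right) - 23389\right) + \left(5181 - 16254\right) = \left(-9600 - 23389\right) - 11073 = -32989 - 11073 = -44062$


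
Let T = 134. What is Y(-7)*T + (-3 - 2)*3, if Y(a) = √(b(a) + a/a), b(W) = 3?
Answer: 253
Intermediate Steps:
Y(a) = 2 (Y(a) = √(3 + a/a) = √(3 + 1) = √4 = 2)
Y(-7)*T + (-3 - 2)*3 = 2*134 + (-3 - 2)*3 = 268 - 5*3 = 268 - 15 = 253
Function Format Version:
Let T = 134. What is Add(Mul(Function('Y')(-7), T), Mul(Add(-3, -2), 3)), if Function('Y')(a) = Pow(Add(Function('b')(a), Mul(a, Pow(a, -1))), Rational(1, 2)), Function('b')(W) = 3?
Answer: 253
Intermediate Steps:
Function('Y')(a) = 2 (Function('Y')(a) = Pow(Add(3, Mul(a, Pow(a, -1))), Rational(1, 2)) = Pow(Add(3, 1), Rational(1, 2)) = Pow(4, Rational(1, 2)) = 2)
Add(Mul(Function('Y')(-7), T), Mul(Add(-3, -2), 3)) = Add(Mul(2, 134), Mul(Add(-3, -2), 3)) = Add(268, Mul(-5, 3)) = Add(268, -15) = 253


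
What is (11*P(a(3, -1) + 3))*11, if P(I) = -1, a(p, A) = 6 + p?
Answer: -121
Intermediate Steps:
(11*P(a(3, -1) + 3))*11 = (11*(-1))*11 = -11*11 = -121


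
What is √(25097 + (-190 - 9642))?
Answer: √15265 ≈ 123.55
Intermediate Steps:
√(25097 + (-190 - 9642)) = √(25097 - 9832) = √15265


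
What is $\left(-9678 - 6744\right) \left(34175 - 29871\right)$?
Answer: $-70680288$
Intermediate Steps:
$\left(-9678 - 6744\right) \left(34175 - 29871\right) = \left(-16422\right) 4304 = -70680288$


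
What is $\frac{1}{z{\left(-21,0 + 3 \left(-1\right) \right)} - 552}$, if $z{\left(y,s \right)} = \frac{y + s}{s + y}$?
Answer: $- \frac{1}{551} \approx -0.0018149$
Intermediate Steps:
$z{\left(y,s \right)} = 1$ ($z{\left(y,s \right)} = \frac{s + y}{s + y} = 1$)
$\frac{1}{z{\left(-21,0 + 3 \left(-1\right) \right)} - 552} = \frac{1}{1 - 552} = \frac{1}{-551} = - \frac{1}{551}$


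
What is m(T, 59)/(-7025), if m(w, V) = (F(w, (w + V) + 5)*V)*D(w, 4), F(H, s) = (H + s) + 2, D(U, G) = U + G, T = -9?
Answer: 2832/1405 ≈ 2.0157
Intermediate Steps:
D(U, G) = G + U
F(H, s) = 2 + H + s
m(w, V) = V*(4 + w)*(7 + V + 2*w) (m(w, V) = ((2 + w + ((w + V) + 5))*V)*(4 + w) = ((2 + w + ((V + w) + 5))*V)*(4 + w) = ((2 + w + (5 + V + w))*V)*(4 + w) = ((7 + V + 2*w)*V)*(4 + w) = (V*(7 + V + 2*w))*(4 + w) = V*(4 + w)*(7 + V + 2*w))
m(T, 59)/(-7025) = (59*(4 - 9)*(7 + 59 + 2*(-9)))/(-7025) = (59*(-5)*(7 + 59 - 18))*(-1/7025) = (59*(-5)*48)*(-1/7025) = -14160*(-1/7025) = 2832/1405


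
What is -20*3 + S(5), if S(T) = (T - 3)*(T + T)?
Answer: -40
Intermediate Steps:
S(T) = 2*T*(-3 + T) (S(T) = (-3 + T)*(2*T) = 2*T*(-3 + T))
-20*3 + S(5) = -20*3 + 2*5*(-3 + 5) = -10*6 + 2*5*2 = -60 + 20 = -40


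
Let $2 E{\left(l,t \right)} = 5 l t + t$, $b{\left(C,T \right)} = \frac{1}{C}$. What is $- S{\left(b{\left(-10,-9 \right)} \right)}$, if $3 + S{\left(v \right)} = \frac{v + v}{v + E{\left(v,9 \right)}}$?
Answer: $\frac{133}{43} \approx 3.093$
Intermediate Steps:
$E{\left(l,t \right)} = \frac{t}{2} + \frac{5 l t}{2}$ ($E{\left(l,t \right)} = \frac{5 l t + t}{2} = \frac{t + 5 l t}{2} = \frac{t}{2} + \frac{5 l t}{2}$)
$S{\left(v \right)} = -3 + \frac{2 v}{\frac{9}{2} + \frac{47 v}{2}}$ ($S{\left(v \right)} = -3 + \frac{v + v}{v + \frac{1}{2} \cdot 9 \left(1 + 5 v\right)} = -3 + \frac{2 v}{v + \left(\frac{9}{2} + \frac{45 v}{2}\right)} = -3 + \frac{2 v}{\frac{9}{2} + \frac{47 v}{2}}$)
$- S{\left(b{\left(-10,-9 \right)} \right)} = - \frac{-27 - \frac{137}{-10}}{9 + \frac{47}{-10}} = - \frac{-27 - - \frac{137}{10}}{9 + 47 \left(- \frac{1}{10}\right)} = - \frac{-27 + \frac{137}{10}}{9 - \frac{47}{10}} = - \frac{-133}{\frac{43}{10} \cdot 10} = - \frac{10 \left(-133\right)}{43 \cdot 10} = \left(-1\right) \left(- \frac{133}{43}\right) = \frac{133}{43}$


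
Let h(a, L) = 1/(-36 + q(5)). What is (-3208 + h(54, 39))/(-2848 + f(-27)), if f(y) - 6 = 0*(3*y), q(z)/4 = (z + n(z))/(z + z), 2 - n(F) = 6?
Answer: 571029/505876 ≈ 1.1288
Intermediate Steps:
n(F) = -4 (n(F) = 2 - 1*6 = 2 - 6 = -4)
q(z) = 2*(-4 + z)/z (q(z) = 4*((z - 4)/(z + z)) = 4*((-4 + z)/((2*z))) = 4*((-4 + z)*(1/(2*z))) = 4*((-4 + z)/(2*z)) = 2*(-4 + z)/z)
f(y) = 6 (f(y) = 6 + 0*(3*y) = 6 + 0 = 6)
h(a, L) = -5/178 (h(a, L) = 1/(-36 + (2 - 8/5)) = 1/(-36 + ⅖) = 1/(-178/5) = -5/178)
(-3208 + h(54, 39))/(-2848 + f(-27)) = (-3208 - 5/178)/(-2848 + 6) = -571029/178/(-2842) = -571029/178*(-1/2842) = 571029/505876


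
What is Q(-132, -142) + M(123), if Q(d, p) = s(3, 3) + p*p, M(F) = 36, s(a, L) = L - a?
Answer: 20200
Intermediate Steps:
Q(d, p) = p**2 (Q(d, p) = (3 - 1*3) + p*p = (3 - 3) + p**2 = 0 + p**2 = p**2)
Q(-132, -142) + M(123) = (-142)**2 + 36 = 20164 + 36 = 20200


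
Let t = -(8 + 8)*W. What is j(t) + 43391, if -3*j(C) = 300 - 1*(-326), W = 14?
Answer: 129547/3 ≈ 43182.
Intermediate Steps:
t = -224 (t = -(8 + 8)*14 = -16*14 = -1*224 = -224)
j(C) = -626/3 (j(C) = -(300 - 1*(-326))/3 = -(300 + 326)/3 = -1/3*626 = -626/3)
j(t) + 43391 = -626/3 + 43391 = 129547/3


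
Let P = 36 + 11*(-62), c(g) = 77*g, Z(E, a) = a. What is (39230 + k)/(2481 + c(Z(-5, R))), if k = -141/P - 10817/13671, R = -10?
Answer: 346453351009/15110638326 ≈ 22.928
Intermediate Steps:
P = -646 (P = 36 - 682 = -646)
k = -5060171/8831466 (k = -141/(-646) - 10817/13671 = -141*(-1/646) - 10817*1/13671 = 141/646 - 10817/13671 = -5060171/8831466 ≈ -0.57297)
(39230 + k)/(2481 + c(Z(-5, R))) = (39230 - 5060171/8831466)/(2481 + 77*(-10)) = 346453351009/(8831466*(2481 - 770)) = (346453351009/8831466)/1711 = (346453351009/8831466)*(1/1711) = 346453351009/15110638326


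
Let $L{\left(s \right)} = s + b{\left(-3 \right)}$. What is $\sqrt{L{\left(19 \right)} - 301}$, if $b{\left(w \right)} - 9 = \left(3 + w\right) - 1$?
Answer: $i \sqrt{274} \approx 16.553 i$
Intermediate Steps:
$b{\left(w \right)} = 11 + w$ ($b{\left(w \right)} = 9 + \left(\left(3 + w\right) - 1\right) = 9 + \left(2 + w\right) = 11 + w$)
$L{\left(s \right)} = 8 + s$ ($L{\left(s \right)} = s + \left(11 - 3\right) = s + 8 = 8 + s$)
$\sqrt{L{\left(19 \right)} - 301} = \sqrt{\left(8 + 19\right) - 301} = \sqrt{27 - 301} = \sqrt{-274} = i \sqrt{274}$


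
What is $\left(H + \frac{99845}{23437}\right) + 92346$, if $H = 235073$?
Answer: $\frac{7673818948}{23437} \approx 3.2742 \cdot 10^{5}$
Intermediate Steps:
$\left(H + \frac{99845}{23437}\right) + 92346 = \left(235073 + \frac{99845}{23437}\right) + 92346 = \frac{5509505746}{23437} + 92346 = \frac{7673818948}{23437}$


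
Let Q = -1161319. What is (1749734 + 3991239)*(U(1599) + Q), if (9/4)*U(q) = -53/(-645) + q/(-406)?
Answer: -26101739027802307/3915 ≈ -6.6671e+12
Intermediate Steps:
U(q) = 212/5805 - 2*q/1827 (U(q) = 4*(-53/(-645) + q/(-406))/9 = 4*(-53*(-1/645) + q*(-1/406))/9 = 4*(53/645 - q/406)/9 = 212/5805 - 2*q/1827)
(1749734 + 3991239)*(U(1599) + Q) = (1749734 + 3991239)*((212/5805 - 2/1827*1599) - 1161319) = 5740973*((212/5805 - 1066/609) - 1161319) = 5740973*(-2019674/1178415 - 1161319) = 5740973*(-1368517749059/1178415) = -26101739027802307/3915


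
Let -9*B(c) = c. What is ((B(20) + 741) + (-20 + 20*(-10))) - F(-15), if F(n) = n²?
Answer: 2644/9 ≈ 293.78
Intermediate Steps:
B(c) = -c/9
((B(20) + 741) + (-20 + 20*(-10))) - F(-15) = ((-⅑*20 + 741) + (-20 + 20*(-10))) - 1*(-15)² = ((-20/9 + 741) + (-20 - 200)) - 1*225 = (6649/9 - 220) - 225 = 4669/9 - 225 = 2644/9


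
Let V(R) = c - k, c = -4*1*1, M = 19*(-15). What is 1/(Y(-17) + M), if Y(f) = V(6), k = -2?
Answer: -1/287 ≈ -0.0034843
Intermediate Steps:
M = -285
c = -4 (c = -4*1 = -4)
V(R) = -2 (V(R) = -4 - 1*(-2) = -4 + 2 = -2)
Y(f) = -2
1/(Y(-17) + M) = 1/(-2 - 285) = 1/(-287) = -1/287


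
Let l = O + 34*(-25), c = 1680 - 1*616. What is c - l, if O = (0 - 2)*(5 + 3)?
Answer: 1930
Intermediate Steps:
c = 1064 (c = 1680 - 616 = 1064)
O = -16 (O = -2*8 = -16)
l = -866 (l = -16 + 34*(-25) = -16 - 850 = -866)
c - l = 1064 - 1*(-866) = 1064 + 866 = 1930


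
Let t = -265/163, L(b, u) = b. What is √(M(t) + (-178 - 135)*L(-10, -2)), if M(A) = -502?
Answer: 6*√73 ≈ 51.264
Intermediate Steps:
t = -265/163 (t = -265*1/163 = -265/163 ≈ -1.6258)
√(M(t) + (-178 - 135)*L(-10, -2)) = √(-502 + (-178 - 135)*(-10)) = √(-502 - 313*(-10)) = √(-502 + 3130) = √2628 = 6*√73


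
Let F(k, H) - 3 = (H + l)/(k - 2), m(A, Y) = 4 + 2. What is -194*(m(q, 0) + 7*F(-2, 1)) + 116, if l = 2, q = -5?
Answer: -8207/2 ≈ -4103.5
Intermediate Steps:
m(A, Y) = 6
F(k, H) = 3 + (2 + H)/(-2 + k) (F(k, H) = 3 + (H + 2)/(k - 2) = 3 + (2 + H)/(-2 + k))
-194*(m(q, 0) + 7*F(-2, 1)) + 116 = -194*(6 + 7*((-4 + 1 + 3*(-2))/(-2 - 2))) + 116 = -194*(6 + 7*((-4 + 1 - 6)/(-4))) + 116 = -194*(6 + 7*(-1/4*(-9))) + 116 = -194*(6 + 7*(9/4)) + 116 = -194*(6 + 63/4) + 116 = -194*87/4 + 116 = -8439/2 + 116 = -8207/2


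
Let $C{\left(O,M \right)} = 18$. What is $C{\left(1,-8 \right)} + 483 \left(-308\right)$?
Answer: $-148746$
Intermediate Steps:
$C{\left(1,-8 \right)} + 483 \left(-308\right) = 18 + 483 \left(-308\right) = 18 - 148764 = -148746$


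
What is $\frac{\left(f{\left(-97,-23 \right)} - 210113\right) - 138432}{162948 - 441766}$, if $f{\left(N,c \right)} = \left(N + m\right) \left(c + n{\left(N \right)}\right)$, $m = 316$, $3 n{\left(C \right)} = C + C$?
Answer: $\frac{183872}{139409} \approx 1.3189$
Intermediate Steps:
$n{\left(C \right)} = \frac{2 C}{3}$ ($n{\left(C \right)} = \frac{C + C}{3} = \frac{2 C}{3}$)
$f{\left(N,c \right)} = \left(316 + N\right) \left(c + \frac{2 N}{3}\right)$ ($f{\left(N,c \right)} = \left(N + 316\right) \left(c + \frac{2 N}{3}\right) = \left(316 + N\right) \left(c + \frac{2 N}{3}\right)$)
$\frac{\left(f{\left(-97,-23 \right)} - 210113\right) - 138432}{162948 - 441766} = \frac{\left(\left(316 \left(-23\right) + \frac{2 \left(-97\right)^{2}}{3} + \frac{632}{3} \left(-97\right) - -2231\right) - 210113\right) - 138432}{162948 - 441766} = \frac{\left(\left(-7268 + \frac{2}{3} \cdot 9409 - \frac{61304}{3} + 2231\right) - 210113\right) + \left(-201475 + 63043\right)}{-278818} = \left(\left(\left(-7268 + \frac{18818}{3} - \frac{61304}{3} + 2231\right) - 210113\right) - 138432\right) \left(- \frac{1}{278818}\right) = \left(\left(-19199 - 210113\right) - 138432\right) \left(- \frac{1}{278818}\right) = \left(-229312 - 138432\right) \left(- \frac{1}{278818}\right) = \left(-367744\right) \left(- \frac{1}{278818}\right) = \frac{183872}{139409}$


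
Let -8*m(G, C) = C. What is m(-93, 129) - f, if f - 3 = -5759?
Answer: 45919/8 ≈ 5739.9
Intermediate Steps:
f = -5756 (f = 3 - 5759 = -5756)
m(G, C) = -C/8
m(-93, 129) - f = -⅛*129 - 1*(-5756) = -129/8 + 5756 = 45919/8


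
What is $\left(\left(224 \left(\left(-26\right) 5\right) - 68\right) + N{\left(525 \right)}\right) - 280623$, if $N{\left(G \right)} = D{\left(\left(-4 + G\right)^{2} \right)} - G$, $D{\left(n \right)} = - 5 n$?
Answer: $-1667541$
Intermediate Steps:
$N{\left(G \right)} = - G - 5 \left(-4 + G\right)^{2}$ ($N{\left(G \right)} = - 5 \left(-4 + G\right)^{2} - G = - G - 5 \left(-4 + G\right)^{2}$)
$\left(\left(224 \left(\left(-26\right) 5\right) - 68\right) + N{\left(525 \right)}\right) - 280623 = \left(\left(224 \left(\left(-26\right) 5\right) - 68\right) - \left(525 + 5 \left(-4 + 525\right)^{2}\right)\right) - 280623 = \left(\left(224 \left(-130\right) - 68\right) - \left(525 + 5 \cdot 521^{2}\right)\right) - 280623 = \left(\left(-29120 - 68\right) - 1357730\right) - 280623 = \left(-29188 - 1357730\right) - 280623 = -1386918 - 280623 = -1667541$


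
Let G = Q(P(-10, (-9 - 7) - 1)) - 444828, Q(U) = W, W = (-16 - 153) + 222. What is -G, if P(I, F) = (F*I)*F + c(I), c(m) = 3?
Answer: 444775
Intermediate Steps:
W = 53 (W = -169 + 222 = 53)
P(I, F) = 3 + I*F² (P(I, F) = (F*I)*F + 3 = I*F² + 3 = 3 + I*F²)
Q(U) = 53
G = -444775 (G = 53 - 444828 = -444775)
-G = -1*(-444775) = 444775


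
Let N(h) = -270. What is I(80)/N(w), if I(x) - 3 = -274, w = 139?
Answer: 271/270 ≈ 1.0037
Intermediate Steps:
I(x) = -271 (I(x) = 3 - 274 = -271)
I(80)/N(w) = -271/(-270) = -271*(-1/270) = 271/270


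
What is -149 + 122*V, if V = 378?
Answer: 45967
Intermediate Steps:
-149 + 122*V = -149 + 122*378 = -149 + 46116 = 45967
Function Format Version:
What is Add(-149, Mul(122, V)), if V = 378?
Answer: 45967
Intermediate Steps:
Add(-149, Mul(122, V)) = Add(-149, Mul(122, 378)) = Add(-149, 46116) = 45967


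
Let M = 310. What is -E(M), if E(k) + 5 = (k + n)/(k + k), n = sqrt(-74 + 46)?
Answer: 9/2 - I*sqrt(7)/310 ≈ 4.5 - 0.0085347*I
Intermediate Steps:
n = 2*I*sqrt(7) (n = sqrt(-28) = 2*I*sqrt(7) ≈ 5.2915*I)
E(k) = -5 + (k + 2*I*sqrt(7))/(2*k) (E(k) = -5 + (k + 2*I*sqrt(7))/(k + k) = -5 + (k + 2*I*sqrt(7))/((2*k)) = -5 + (k + 2*I*sqrt(7))*(1/(2*k)) = -5 + (k + 2*I*sqrt(7))/(2*k))
-E(M) = -(-9/2 + I*sqrt(7)/310) = 9/2 - I*sqrt(7)/310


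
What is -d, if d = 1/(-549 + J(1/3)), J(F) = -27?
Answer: 1/576 ≈ 0.0017361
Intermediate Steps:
d = -1/576 (d = 1/(-549 - 27) = 1/(-576) = -1/576 ≈ -0.0017361)
-d = -1*(-1/576) = 1/576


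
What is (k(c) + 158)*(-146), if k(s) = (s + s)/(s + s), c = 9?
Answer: -23214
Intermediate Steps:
k(s) = 1 (k(s) = (2*s)/((2*s)) = (2*s)*(1/(2*s)) = 1)
(k(c) + 158)*(-146) = (1 + 158)*(-146) = 159*(-146) = -23214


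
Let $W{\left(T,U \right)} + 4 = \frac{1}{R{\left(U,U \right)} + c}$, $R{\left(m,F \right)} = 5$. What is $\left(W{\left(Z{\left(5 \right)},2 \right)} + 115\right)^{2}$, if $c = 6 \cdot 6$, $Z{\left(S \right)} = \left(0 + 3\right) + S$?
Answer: $\frac{20720704}{1681} \approx 12326.0$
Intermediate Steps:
$Z{\left(S \right)} = 3 + S$
$c = 36$
$W{\left(T,U \right)} = - \frac{163}{41}$ ($W{\left(T,U \right)} = -4 + \frac{1}{5 + 36} = -4 + \frac{1}{41} = - \frac{163}{41}$)
$\left(W{\left(Z{\left(5 \right)},2 \right)} + 115\right)^{2} = \left(- \frac{163}{41} + 115\right)^{2} = \left(\frac{4552}{41}\right)^{2} = \frac{20720704}{1681}$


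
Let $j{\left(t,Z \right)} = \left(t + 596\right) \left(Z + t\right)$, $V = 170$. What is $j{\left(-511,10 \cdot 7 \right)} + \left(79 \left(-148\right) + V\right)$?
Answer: $-49007$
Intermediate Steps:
$j{\left(t,Z \right)} = \left(596 + t\right) \left(Z + t\right)$
$j{\left(-511,10 \cdot 7 \right)} + \left(79 \left(-148\right) + V\right) = \left(\left(-511\right)^{2} + 596 \cdot 10 \cdot 7 + 596 \left(-511\right) + 10 \cdot 7 \left(-511\right)\right) + \left(79 \left(-148\right) + 170\right) = \left(261121 + 596 \cdot 70 - 304556 + 70 \left(-511\right)\right) + \left(-11692 + 170\right) = \left(261121 + 41720 - 304556 - 35770\right) - 11522 = -37485 - 11522 = -49007$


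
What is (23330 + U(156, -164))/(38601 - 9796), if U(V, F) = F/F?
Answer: 3333/4115 ≈ 0.80996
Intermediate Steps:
U(V, F) = 1
(23330 + U(156, -164))/(38601 - 9796) = (23330 + 1)/(38601 - 9796) = 23331/28805 = 23331*(1/28805) = 3333/4115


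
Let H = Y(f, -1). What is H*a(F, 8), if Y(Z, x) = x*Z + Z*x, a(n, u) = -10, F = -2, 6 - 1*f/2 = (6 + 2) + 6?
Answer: -320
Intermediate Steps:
f = -16 (f = 12 - 2*((6 + 2) + 6) = 12 - 2*(8 + 6) = 12 - 2*14 = 12 - 28 = -16)
Y(Z, x) = 2*Z*x (Y(Z, x) = Z*x + Z*x = 2*Z*x)
H = 32 (H = 2*(-16)*(-1) = 32)
H*a(F, 8) = 32*(-10) = -320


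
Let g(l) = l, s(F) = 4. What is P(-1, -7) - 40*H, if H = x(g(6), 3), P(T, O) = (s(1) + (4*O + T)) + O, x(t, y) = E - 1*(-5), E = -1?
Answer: -192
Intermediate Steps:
x(t, y) = 4 (x(t, y) = -1 - 1*(-5) = -1 + 5 = 4)
P(T, O) = 4 + T + 5*O (P(T, O) = (4 + (4*O + T)) + O = (4 + (T + 4*O)) + O = (4 + T + 4*O) + O = 4 + T + 5*O)
H = 4
P(-1, -7) - 40*H = (4 - 1 + 5*(-7)) - 40*4 = (4 - 1 - 35) - 160 = -32 - 160 = -192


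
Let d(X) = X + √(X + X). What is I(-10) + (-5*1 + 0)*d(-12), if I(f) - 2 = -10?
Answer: 52 - 10*I*√6 ≈ 52.0 - 24.495*I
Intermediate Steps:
I(f) = -8 (I(f) = 2 - 10 = -8)
d(X) = X + √2*√X (d(X) = X + √(2*X) = X + √2*√X)
I(-10) + (-5*1 + 0)*d(-12) = -8 + (-5*1 + 0)*(-12 + √2*√(-12)) = -8 + (-5 + 0)*(-12 + √2*(2*I*√3)) = -8 - 5*(-12 + 2*I*√6) = -8 + (60 - 10*I*√6) = 52 - 10*I*√6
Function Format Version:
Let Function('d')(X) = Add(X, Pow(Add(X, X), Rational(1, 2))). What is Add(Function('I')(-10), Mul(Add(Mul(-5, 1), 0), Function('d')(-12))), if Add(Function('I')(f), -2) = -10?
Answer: Add(52, Mul(-10, I, Pow(6, Rational(1, 2)))) ≈ Add(52.000, Mul(-24.495, I))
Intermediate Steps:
Function('I')(f) = -8 (Function('I')(f) = Add(2, -10) = -8)
Function('d')(X) = Add(X, Mul(Pow(2, Rational(1, 2)), Pow(X, Rational(1, 2)))) (Function('d')(X) = Add(X, Pow(Mul(2, X), Rational(1, 2))) = Add(X, Mul(Pow(2, Rational(1, 2)), Pow(X, Rational(1, 2)))))
Add(Function('I')(-10), Mul(Add(Mul(-5, 1), 0), Function('d')(-12))) = Add(-8, Mul(Add(Mul(-5, 1), 0), Add(-12, Mul(Pow(2, Rational(1, 2)), Pow(-12, Rational(1, 2)))))) = Add(-8, Mul(Add(-5, 0), Add(-12, Mul(Pow(2, Rational(1, 2)), Mul(2, I, Pow(3, Rational(1, 2))))))) = Add(-8, Mul(-5, Add(-12, Mul(2, I, Pow(6, Rational(1, 2)))))) = Add(-8, Add(60, Mul(-10, I, Pow(6, Rational(1, 2))))) = Add(52, Mul(-10, I, Pow(6, Rational(1, 2))))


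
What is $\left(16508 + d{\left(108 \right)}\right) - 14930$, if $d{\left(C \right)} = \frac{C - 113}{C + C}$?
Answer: $\frac{340843}{216} \approx 1578.0$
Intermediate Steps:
$d{\left(C \right)} = \frac{-113 + C}{2 C}$
$\left(16508 + d{\left(108 \right)}\right) - 14930 = \left(16508 + \frac{-113 + 108}{2 \cdot 108}\right) - 14930 = \left(16508 + \frac{1}{2} \cdot \frac{1}{108} \left(-5\right)\right) - 14930 = \left(16508 - \frac{5}{216}\right) - 14930 = \frac{3565723}{216} - 14930 = \frac{340843}{216}$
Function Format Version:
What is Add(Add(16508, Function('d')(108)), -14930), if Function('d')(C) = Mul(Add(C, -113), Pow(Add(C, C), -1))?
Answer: Rational(340843, 216) ≈ 1578.0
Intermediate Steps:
Function('d')(C) = Mul(Rational(1, 2), Pow(C, -1), Add(-113, C)) (Function('d')(C) = Mul(Add(-113, C), Pow(Mul(2, C), -1)) = Mul(Add(-113, C), Mul(Rational(1, 2), Pow(C, -1))) = Mul(Rational(1, 2), Pow(C, -1), Add(-113, C)))
Add(Add(16508, Function('d')(108)), -14930) = Add(Add(16508, Mul(Rational(1, 2), Pow(108, -1), Add(-113, 108))), -14930) = Add(Add(16508, Mul(Rational(1, 2), Rational(1, 108), -5)), -14930) = Add(Add(16508, Rational(-5, 216)), -14930) = Add(Rational(3565723, 216), -14930) = Rational(340843, 216)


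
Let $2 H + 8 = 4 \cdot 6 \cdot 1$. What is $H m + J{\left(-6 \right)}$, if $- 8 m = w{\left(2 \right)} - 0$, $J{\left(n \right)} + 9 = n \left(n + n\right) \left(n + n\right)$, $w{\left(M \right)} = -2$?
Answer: $-871$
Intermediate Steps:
$H = 8$ ($H = -4 + \frac{4 \cdot 6 \cdot 1}{2} = -4 + \frac{24 \cdot 1}{2} = -4 + \frac{1}{2} \cdot 24 = -4 + 12 = 8$)
$J{\left(n \right)} = -9 + 4 n^{3}$ ($J{\left(n \right)} = -9 + n \left(n + n\right) \left(n + n\right) = -9 + n 2 n 2 n = -9 + n 4 n^{2} = -9 + 4 n^{3}$)
$m = \frac{1}{4}$ ($m = - \frac{-2 - 0}{8} = - \frac{-2 + 0}{8} = \left(- \frac{1}{8}\right) \left(-2\right) = \frac{1}{4} \approx 0.25$)
$H m + J{\left(-6 \right)} = 8 \cdot \frac{1}{4} + \left(-9 + 4 \left(-6\right)^{3}\right) = 2 + \left(-9 + 4 \left(-216\right)\right) = 2 - 873 = -871$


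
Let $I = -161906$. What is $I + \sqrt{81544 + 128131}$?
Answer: $-161906 + 5 \sqrt{8387} \approx -1.6145 \cdot 10^{5}$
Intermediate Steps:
$I + \sqrt{81544 + 128131} = -161906 + \sqrt{81544 + 128131} = -161906 + \sqrt{209675} = -161906 + 5 \sqrt{8387}$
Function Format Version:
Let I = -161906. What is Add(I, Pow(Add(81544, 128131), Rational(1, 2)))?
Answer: Add(-161906, Mul(5, Pow(8387, Rational(1, 2)))) ≈ -1.6145e+5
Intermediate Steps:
Add(I, Pow(Add(81544, 128131), Rational(1, 2))) = Add(-161906, Pow(Add(81544, 128131), Rational(1, 2))) = Add(-161906, Pow(209675, Rational(1, 2))) = Add(-161906, Mul(5, Pow(8387, Rational(1, 2))))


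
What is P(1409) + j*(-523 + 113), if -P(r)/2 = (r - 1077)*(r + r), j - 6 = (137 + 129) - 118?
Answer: -1934292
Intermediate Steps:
j = 154 (j = 6 + ((137 + 129) - 118) = 6 + (266 - 118) = 6 + 148 = 154)
P(r) = -4*r*(-1077 + r) (P(r) = -2*(r - 1077)*(r + r) = -2*(-1077 + r)*2*r = -4*r*(-1077 + r))
P(1409) + j*(-523 + 113) = 4*1409*(1077 - 1*1409) + 154*(-523 + 113) = 4*1409*(1077 - 1409) + 154*(-410) = 4*1409*(-332) - 63140 = -1871152 - 63140 = -1934292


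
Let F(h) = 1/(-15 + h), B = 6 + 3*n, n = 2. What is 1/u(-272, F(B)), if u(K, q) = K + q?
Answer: -3/817 ≈ -0.0036720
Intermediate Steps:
B = 12 (B = 6 + 3*2 = 6 + 6 = 12)
1/u(-272, F(B)) = 1/(-272 + 1/(-15 + 12)) = 1/(-272 + 1/(-3)) = 1/(-272 - 1/3) = 1/(-817/3) = -3/817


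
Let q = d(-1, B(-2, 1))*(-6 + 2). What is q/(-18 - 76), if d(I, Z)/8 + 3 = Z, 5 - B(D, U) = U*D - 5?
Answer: 144/47 ≈ 3.0638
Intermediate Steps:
B(D, U) = 10 - D*U (B(D, U) = 5 - (U*D - 5) = 5 - (D*U - 5) = 5 - (-5 + D*U) = 5 + (5 - D*U) = 10 - D*U)
d(I, Z) = -24 + 8*Z
q = -288 (q = (-24 + 8*(10 - 1*(-2)*1))*(-6 + 2) = (-24 + 8*(10 + 2))*(-4) = (-24 + 8*12)*(-4) = (-24 + 96)*(-4) = 72*(-4) = -288)
q/(-18 - 76) = -288/(-18 - 76) = -288/(-94) = -288*(-1/94) = 144/47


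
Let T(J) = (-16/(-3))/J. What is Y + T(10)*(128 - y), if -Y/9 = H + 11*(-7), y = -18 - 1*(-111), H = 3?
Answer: 2054/3 ≈ 684.67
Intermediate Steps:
y = 93 (y = -18 + 111 = 93)
T(J) = 16/(3*J) (T(J) = (-16*(-1/3))/J = 16/(3*J))
Y = 666 (Y = -9*(3 + 11*(-7)) = -9*(3 - 77) = -9*(-74) = 666)
Y + T(10)*(128 - y) = 666 + ((16/3)/10)*(128 - 1*93) = 666 + ((16/3)*(1/10))*(128 - 93) = 666 + (8/15)*35 = 666 + 56/3 = 2054/3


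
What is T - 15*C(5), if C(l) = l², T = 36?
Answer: -339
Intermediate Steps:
T - 15*C(5) = 36 - 15*5² = 36 - 15*25 = 36 - 375 = -339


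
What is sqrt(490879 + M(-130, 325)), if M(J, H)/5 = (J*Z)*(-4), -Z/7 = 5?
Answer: 3*sqrt(44431) ≈ 632.36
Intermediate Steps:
Z = -35 (Z = -7*5 = -35)
M(J, H) = 700*J (M(J, H) = 5*((J*(-35))*(-4)) = 5*(-35*J*(-4)) = 5*(140*J) = 700*J)
sqrt(490879 + M(-130, 325)) = sqrt(490879 + 700*(-130)) = sqrt(490879 - 91000) = sqrt(399879) = 3*sqrt(44431)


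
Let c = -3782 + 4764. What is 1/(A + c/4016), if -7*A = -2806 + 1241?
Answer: 14056/3145957 ≈ 0.0044680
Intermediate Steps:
c = 982
A = 1565/7 (A = -(-2806 + 1241)/7 = -1/7*(-1565) = 1565/7 ≈ 223.57)
1/(A + c/4016) = 1/(1565/7 + 982/4016) = 1/(1565/7 + 982*(1/4016)) = 1/(1565/7 + 491/2008) = 1/(3145957/14056) = 14056/3145957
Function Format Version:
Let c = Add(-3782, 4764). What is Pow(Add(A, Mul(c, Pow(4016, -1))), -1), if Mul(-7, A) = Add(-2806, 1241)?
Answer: Rational(14056, 3145957) ≈ 0.0044680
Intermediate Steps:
c = 982
A = Rational(1565, 7) (A = Mul(Rational(-1, 7), Add(-2806, 1241)) = Mul(Rational(-1, 7), -1565) = Rational(1565, 7) ≈ 223.57)
Pow(Add(A, Mul(c, Pow(4016, -1))), -1) = Pow(Add(Rational(1565, 7), Mul(982, Pow(4016, -1))), -1) = Pow(Add(Rational(1565, 7), Mul(982, Rational(1, 4016))), -1) = Pow(Add(Rational(1565, 7), Rational(491, 2008)), -1) = Pow(Rational(3145957, 14056), -1) = Rational(14056, 3145957)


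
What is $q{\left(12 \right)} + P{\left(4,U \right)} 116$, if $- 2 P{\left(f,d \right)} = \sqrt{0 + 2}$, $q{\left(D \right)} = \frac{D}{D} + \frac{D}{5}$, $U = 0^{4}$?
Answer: $\frac{17}{5} - 58 \sqrt{2} \approx -78.624$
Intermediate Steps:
$U = 0$
$q{\left(D \right)} = 1 + \frac{D}{5}$ ($q{\left(D \right)} = 1 + D \frac{1}{5} = 1 + \frac{D}{5}$)
$P{\left(f,d \right)} = - \frac{\sqrt{2}}{2}$ ($P{\left(f,d \right)} = - \frac{\sqrt{0 + 2}}{2} = - \frac{\sqrt{2}}{2}$)
$q{\left(12 \right)} + P{\left(4,U \right)} 116 = \left(1 + \frac{1}{5} \cdot 12\right) + - \frac{\sqrt{2}}{2} \cdot 116 = \left(1 + \frac{12}{5}\right) - 58 \sqrt{2} = \frac{17}{5} - 58 \sqrt{2}$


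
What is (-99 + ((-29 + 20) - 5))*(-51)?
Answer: 5763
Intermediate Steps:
(-99 + ((-29 + 20) - 5))*(-51) = (-99 + (-9 - 5))*(-51) = (-99 - 14)*(-51) = -113*(-51) = 5763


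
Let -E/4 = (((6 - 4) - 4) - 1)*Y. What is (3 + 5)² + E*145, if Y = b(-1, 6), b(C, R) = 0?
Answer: 64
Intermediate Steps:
Y = 0
E = 0 (E = -4*(((6 - 4) - 4) - 1)*0 = -4*((2 - 4) - 1)*0 = -4*(-2 - 1)*0 = -(-12)*0 = -4*0 = 0)
(3 + 5)² + E*145 = (3 + 5)² + 0*145 = 8² + 0 = 64 + 0 = 64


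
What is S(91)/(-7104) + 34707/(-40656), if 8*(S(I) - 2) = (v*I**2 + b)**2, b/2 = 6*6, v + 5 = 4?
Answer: -57118472447/48136704 ≈ -1186.6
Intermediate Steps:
v = -1 (v = -5 + 4 = -1)
b = 72 (b = 2*(6*6) = 2*36 = 72)
S(I) = 2 + (72 - I**2)**2/8 (S(I) = 2 + (-I**2 + 72)**2/8 = 2 + (72 - I**2)**2/8)
S(91)/(-7104) + 34707/(-40656) = (2 + (-72 + 91**2)**2/8)/(-7104) + 34707/(-40656) = (2 + (-72 + 8281)**2/8)*(-1/7104) + 34707*(-1/40656) = (2 + (1/8)*8209**2)*(-1/7104) - 11569/13552 = (2 + (1/8)*67387681)*(-1/7104) - 11569/13552 = (2 + 67387681/8)*(-1/7104) - 11569/13552 = (67387697/8)*(-1/7104) - 11569/13552 = -67387697/56832 - 11569/13552 = -57118472447/48136704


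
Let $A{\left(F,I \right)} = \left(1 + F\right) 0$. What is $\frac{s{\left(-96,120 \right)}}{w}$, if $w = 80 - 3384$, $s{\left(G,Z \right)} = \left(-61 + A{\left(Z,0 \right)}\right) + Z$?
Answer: $- \frac{1}{56} \approx -0.017857$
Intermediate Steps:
$A{\left(F,I \right)} = 0$
$s{\left(G,Z \right)} = -61 + Z$ ($s{\left(G,Z \right)} = \left(-61 + 0\right) + Z = -61 + Z$)
$w = -3304$ ($w = 80 - 3384 = -3304$)
$\frac{s{\left(-96,120 \right)}}{w} = \frac{-61 + 120}{-3304} = 59 \left(- \frac{1}{3304}\right) = - \frac{1}{56}$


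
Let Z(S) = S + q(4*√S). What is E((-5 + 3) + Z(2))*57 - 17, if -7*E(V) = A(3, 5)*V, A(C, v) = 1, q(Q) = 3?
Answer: -290/7 ≈ -41.429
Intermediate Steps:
Z(S) = 3 + S (Z(S) = S + 3 = 3 + S)
E(V) = -V/7
E((-5 + 3) + Z(2))*57 - 17 = -((-5 + 3) + (3 + 2))/7*57 - 17 = -(-2 + 5)/7*57 - 17 = -⅐*3*57 - 17 = -3/7*57 - 17 = -171/7 - 17 = -290/7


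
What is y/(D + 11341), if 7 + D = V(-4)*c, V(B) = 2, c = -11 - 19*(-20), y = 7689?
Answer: 2563/4024 ≈ 0.63693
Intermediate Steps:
c = 369 (c = -11 + 380 = 369)
D = 731 (D = -7 + 2*369 = -7 + 738 = 731)
y/(D + 11341) = 7689/(731 + 11341) = 7689/12072 = 7689*(1/12072) = 2563/4024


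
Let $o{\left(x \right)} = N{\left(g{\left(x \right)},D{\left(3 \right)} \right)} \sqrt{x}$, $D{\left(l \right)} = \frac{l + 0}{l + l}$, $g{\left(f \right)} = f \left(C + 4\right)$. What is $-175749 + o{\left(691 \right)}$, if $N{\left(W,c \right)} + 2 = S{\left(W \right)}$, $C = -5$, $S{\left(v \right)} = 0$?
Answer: $-175749 - 2 \sqrt{691} \approx -1.758 \cdot 10^{5}$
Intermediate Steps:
$g{\left(f \right)} = - f$ ($g{\left(f \right)} = f \left(-5 + 4\right) = f \left(-1\right) = - f$)
$D{\left(l \right)} = \frac{1}{2}$ ($D{\left(l \right)} = \frac{l}{2 l} = l \frac{1}{2 l} = \frac{1}{2}$)
$N{\left(W,c \right)} = -2$ ($N{\left(W,c \right)} = -2 + 0 = -2$)
$o{\left(x \right)} = - 2 \sqrt{x}$
$-175749 + o{\left(691 \right)} = -175749 - 2 \sqrt{691}$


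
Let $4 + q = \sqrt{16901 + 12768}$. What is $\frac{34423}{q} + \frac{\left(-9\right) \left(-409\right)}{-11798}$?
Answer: $\frac{1515337523}{349846094} + \frac{34423 \sqrt{29669}}{29653} \approx 204.29$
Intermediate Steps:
$q = -4 + \sqrt{29669}$ ($q = -4 + \sqrt{16901 + 12768} = -4 + \sqrt{29669} \approx 168.25$)
$\frac{34423}{q} + \frac{\left(-9\right) \left(-409\right)}{-11798} = \frac{34423}{-4 + \sqrt{29669}} + \frac{\left(-9\right) \left(-409\right)}{-11798} = \frac{34423}{-4 + \sqrt{29669}} + 3681 \left(- \frac{1}{11798}\right) = \frac{34423}{-4 + \sqrt{29669}} - \frac{3681}{11798} = - \frac{3681}{11798} + \frac{34423}{-4 + \sqrt{29669}}$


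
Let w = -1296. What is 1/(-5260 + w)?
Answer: -1/6556 ≈ -0.00015253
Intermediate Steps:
1/(-5260 + w) = 1/(-5260 - 1296) = 1/(-6556) = -1/6556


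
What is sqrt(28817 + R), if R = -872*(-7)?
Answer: sqrt(34921) ≈ 186.87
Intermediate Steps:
R = 6104
sqrt(28817 + R) = sqrt(28817 + 6104) = sqrt(34921)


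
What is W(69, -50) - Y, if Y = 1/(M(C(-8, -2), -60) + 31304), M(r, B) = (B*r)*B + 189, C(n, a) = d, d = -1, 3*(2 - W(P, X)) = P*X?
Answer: 32132735/27893 ≈ 1152.0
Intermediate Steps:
W(P, X) = 2 - P*X/3
C(n, a) = -1
M(r, B) = 189 + r*B² (M(r, B) = r*B² + 189 = 189 + r*B²)
Y = 1/27893 (Y = 1/((189 - 1*(-60)²) + 31304) = 1/((189 - 1*3600) + 31304) = 1/((189 - 3600) + 31304) = 1/(-3411 + 31304) = 1/27893 ≈ 3.5851e-5)
W(69, -50) - Y = (2 - ⅓*69*(-50)) - 1*1/27893 = (2 + 1150) - 1/27893 = 1152 - 1/27893 = 32132735/27893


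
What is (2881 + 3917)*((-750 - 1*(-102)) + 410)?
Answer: -1617924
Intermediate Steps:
(2881 + 3917)*((-750 - 1*(-102)) + 410) = 6798*((-750 + 102) + 410) = 6798*(-648 + 410) = 6798*(-238) = -1617924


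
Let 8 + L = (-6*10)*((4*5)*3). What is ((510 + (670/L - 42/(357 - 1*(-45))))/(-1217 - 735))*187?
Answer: -1047329319/21448576 ≈ -48.830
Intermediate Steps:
L = -3608 (L = -8 + (-6*10)*((4*5)*3) = -8 - 1200*3 = -8 - 60*60 = -8 - 3600 = -3608)
((510 + (670/L - 42/(357 - 1*(-45))))/(-1217 - 735))*187 = ((510 + (670/(-3608) - 42/(357 - 1*(-45))))/(-1217 - 735))*187 = ((510 + (670*(-1/3608) - 42/(357 + 45)))/(-1952))*187 = ((510 + (-335/1804 - 42/402))*(-1/1952))*187 = ((510 + (-335/1804 - 42*1/402))*(-1/1952))*187 = ((510 + (-335/1804 - 7/67))*(-1/1952))*187 = ((510 - 35073/120868)*(-1/1952))*187 = ((61607607/120868)*(-1/1952))*187 = -61607607/235934336*187 = -1047329319/21448576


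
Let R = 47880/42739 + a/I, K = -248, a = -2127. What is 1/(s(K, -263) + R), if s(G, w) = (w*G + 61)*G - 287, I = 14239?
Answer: -608560621/9853184341253040 ≈ -6.1763e-8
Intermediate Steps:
s(G, w) = -287 + G*(61 + G*w) (s(G, w) = (G*w + 61)*G - 287 = (61 + G*w)*G - 287 = G*(61 + G*w) - 287 = -287 + G*(61 + G*w))
R = 590857467/608560621 (R = 47880/42739 - 2127/14239 = 590857467/608560621 ≈ 0.97091)
1/(s(K, -263) + R) = 1/((-287 + 61*(-248) - 263*(-248)²) + 590857467/608560621) = 1/((-287 - 15128 - 263*61504) + 590857467/608560621) = 1/((-287 - 15128 - 16175552) + 590857467/608560621) = 1/(-16190967 + 590857467/608560621) = 1/(-9853184341253040/608560621) = -608560621/9853184341253040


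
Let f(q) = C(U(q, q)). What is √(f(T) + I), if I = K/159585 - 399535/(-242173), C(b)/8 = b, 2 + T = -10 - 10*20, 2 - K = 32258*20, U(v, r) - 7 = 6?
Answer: √151760762673871272040005/38647178205 ≈ 10.080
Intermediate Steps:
U(v, r) = 13 (U(v, r) = 7 + 6 = 13)
K = -645158 (K = 2 - 32258*20 = 2 - 1*645160 = 2 - 645160 = -645158)
T = -212 (T = -2 + (-10 - 10*20) = -2 + (-10 - 200) = -2 - 210 = -212)
C(b) = 8*b
I = -92480055359/38647178205 (I = -645158/159585 - 399535/(-242173) = -645158*1/159585 - 399535*(-1/242173) = -645158/159585 + 399535/242173 = -92480055359/38647178205 ≈ -2.3929)
f(q) = 104 (f(q) = 8*13 = 104)
√(f(T) + I) = √(104 - 92480055359/38647178205) = √(3926826477961/38647178205) = √151760762673871272040005/38647178205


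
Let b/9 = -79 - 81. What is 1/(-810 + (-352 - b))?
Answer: 1/278 ≈ 0.0035971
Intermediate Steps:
b = -1440 (b = 9*(-79 - 81) = 9*(-160) = -1440)
1/(-810 + (-352 - b)) = 1/(-810 + (-352 - 1*(-1440))) = 1/(-810 + (-352 + 1440)) = 1/(-810 + 1088) = 1/278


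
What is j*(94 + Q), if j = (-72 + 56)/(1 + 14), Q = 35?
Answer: -688/5 ≈ -137.60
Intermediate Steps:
j = -16/15 ≈ -1.0667
j*(94 + Q) = -16*(94 + 35)/15 = -16/15*129 = -688/5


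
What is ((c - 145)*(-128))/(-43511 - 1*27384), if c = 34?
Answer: -14208/70895 ≈ -0.20041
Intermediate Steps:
((c - 145)*(-128))/(-43511 - 1*27384) = ((34 - 145)*(-128))/(-43511 - 1*27384) = (-111*(-128))/(-43511 - 27384) = 14208/(-70895) = 14208*(-1/70895) = -14208/70895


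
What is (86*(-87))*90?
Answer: -673380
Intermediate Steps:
(86*(-87))*90 = -7482*90 = -673380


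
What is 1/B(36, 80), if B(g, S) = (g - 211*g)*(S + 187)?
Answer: -1/2018520 ≈ -4.9541e-7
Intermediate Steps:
B(g, S) = -210*g*(187 + S) (B(g, S) = (-210*g)*(187 + S) = -210*g*(187 + S))
1/B(36, 80) = 1/(-210*36*(187 + 80)) = 1/(-210*36*267) = 1/(-2018520) = -1/2018520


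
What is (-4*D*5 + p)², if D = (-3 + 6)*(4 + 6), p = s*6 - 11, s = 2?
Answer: 358801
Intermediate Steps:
p = 1 (p = 2*6 - 11 = 12 - 11 = 1)
D = 30 (D = 3*10 = 30)
(-4*D*5 + p)² = (-4*30*5 + 1)² = (-120*5 + 1)² = (-600 + 1)² = (-599)² = 358801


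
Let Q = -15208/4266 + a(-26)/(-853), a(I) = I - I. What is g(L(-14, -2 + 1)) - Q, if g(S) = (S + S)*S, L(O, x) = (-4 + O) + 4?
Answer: 843740/2133 ≈ 395.56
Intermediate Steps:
a(I) = 0
L(O, x) = O
g(S) = 2*S**2 (g(S) = (2*S)*S = 2*S**2)
Q = -7604/2133 (Q = -15208/4266 + 0/(-853) = -15208*1/4266 + 0*(-1/853) = -7604/2133 + 0 = -7604/2133 ≈ -3.5649)
g(L(-14, -2 + 1)) - Q = 2*(-14)**2 - 1*(-7604/2133) = 2*196 + 7604/2133 = 392 + 7604/2133 = 843740/2133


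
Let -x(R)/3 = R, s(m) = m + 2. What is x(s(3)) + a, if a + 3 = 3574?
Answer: 3556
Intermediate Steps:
a = 3571 (a = -3 + 3574 = 3571)
s(m) = 2 + m
x(R) = -3*R
x(s(3)) + a = -3*(2 + 3) + 3571 = -3*5 + 3571 = -15 + 3571 = 3556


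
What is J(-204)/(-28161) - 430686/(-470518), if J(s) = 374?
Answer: 5976287357/6625128699 ≈ 0.90206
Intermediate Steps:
J(-204)/(-28161) - 430686/(-470518) = 374/(-28161) - 430686/(-470518) = 374*(-1/28161) - 430686*(-1/470518) = -374/28161 + 215343/235259 = 5976287357/6625128699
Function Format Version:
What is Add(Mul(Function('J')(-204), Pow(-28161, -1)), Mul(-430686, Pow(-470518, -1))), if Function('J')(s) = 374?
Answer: Rational(5976287357, 6625128699) ≈ 0.90206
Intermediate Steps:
Add(Mul(Function('J')(-204), Pow(-28161, -1)), Mul(-430686, Pow(-470518, -1))) = Add(Mul(374, Pow(-28161, -1)), Mul(-430686, Pow(-470518, -1))) = Add(Mul(374, Rational(-1, 28161)), Mul(-430686, Rational(-1, 470518))) = Add(Rational(-374, 28161), Rational(215343, 235259)) = Rational(5976287357, 6625128699)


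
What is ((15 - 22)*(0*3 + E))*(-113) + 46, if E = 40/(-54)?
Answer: -14578/27 ≈ -539.93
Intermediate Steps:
E = -20/27 (E = 40*(-1/54) = -20/27 ≈ -0.74074)
((15 - 22)*(0*3 + E))*(-113) + 46 = ((15 - 22)*(0*3 - 20/27))*(-113) + 46 = -7*(0 - 20/27)*(-113) + 46 = -7*(-20/27)*(-113) + 46 = (140/27)*(-113) + 46 = -15820/27 + 46 = -14578/27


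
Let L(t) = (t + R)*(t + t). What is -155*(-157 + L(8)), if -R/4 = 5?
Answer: 54095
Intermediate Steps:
R = -20 (R = -4*5 = -20)
L(t) = 2*t*(-20 + t) (L(t) = (t - 20)*(t + t) = (-20 + t)*(2*t) = 2*t*(-20 + t))
-155*(-157 + L(8)) = -155*(-157 + 2*8*(-20 + 8)) = -155*(-157 + 2*8*(-12)) = -155*(-157 - 192) = -155*(-349) = 54095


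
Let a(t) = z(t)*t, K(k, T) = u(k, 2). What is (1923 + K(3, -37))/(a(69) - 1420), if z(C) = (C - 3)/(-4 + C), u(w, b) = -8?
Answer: -124475/87746 ≈ -1.4186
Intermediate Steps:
K(k, T) = -8
z(C) = (-3 + C)/(-4 + C)
a(t) = t*(-3 + t)/(-4 + t) (a(t) = ((-3 + t)/(-4 + t))*t = t*(-3 + t)/(-4 + t))
(1923 + K(3, -37))/(a(69) - 1420) = (1923 - 8)/(69*(-3 + 69)/(-4 + 69) - 1420) = 1915/(69*66/65 - 1420) = 1915/(69*(1/65)*66 - 1420) = 1915/(4554/65 - 1420) = 1915/(-87746/65) = 1915*(-65/87746) = -124475/87746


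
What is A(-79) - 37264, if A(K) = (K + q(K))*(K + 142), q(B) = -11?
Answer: -42934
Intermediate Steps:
A(K) = (-11 + K)*(142 + K) (A(K) = (K - 11)*(K + 142) = (-11 + K)*(142 + K))
A(-79) - 37264 = (-1562 + (-79)² + 131*(-79)) - 37264 = (-1562 + 6241 - 10349) - 37264 = -5670 - 37264 = -42934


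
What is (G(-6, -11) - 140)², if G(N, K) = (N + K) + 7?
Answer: 22500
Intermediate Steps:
G(N, K) = 7 + K + N (G(N, K) = (K + N) + 7 = 7 + K + N)
(G(-6, -11) - 140)² = ((7 - 11 - 6) - 140)² = (-10 - 140)² = (-150)² = 22500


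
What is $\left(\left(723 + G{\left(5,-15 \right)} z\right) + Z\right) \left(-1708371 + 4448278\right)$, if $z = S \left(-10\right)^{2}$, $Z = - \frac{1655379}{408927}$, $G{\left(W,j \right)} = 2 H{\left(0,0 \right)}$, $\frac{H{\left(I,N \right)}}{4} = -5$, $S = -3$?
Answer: $\frac{4750197627551898}{136309} \approx 3.4849 \cdot 10^{10}$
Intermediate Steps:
$H{\left(I,N \right)} = -20$ ($H{\left(I,N \right)} = 4 \left(-5\right) = -20$)
$G{\left(W,j \right)} = -40$ ($G{\left(W,j \right)} = 2 \left(-20\right) = -40$)
$Z = - \frac{551793}{136309}$ ($Z = \left(-1655379\right) \frac{1}{408927} = - \frac{551793}{136309} \approx -4.0481$)
$z = -300$ ($z = - 3 \left(-10\right)^{2} = \left(-3\right) 100 = -300$)
$\left(\left(723 + G{\left(5,-15 \right)} z\right) + Z\right) \left(-1708371 + 4448278\right) = \left(\left(723 - -12000\right) - \frac{551793}{136309}\right) \left(-1708371 + 4448278\right) = \left(\left(723 + 12000\right) - \frac{551793}{136309}\right) 2739907 = \left(12723 - \frac{551793}{136309}\right) 2739907 = \frac{1733707614}{136309} \cdot 2739907 = \frac{4750197627551898}{136309}$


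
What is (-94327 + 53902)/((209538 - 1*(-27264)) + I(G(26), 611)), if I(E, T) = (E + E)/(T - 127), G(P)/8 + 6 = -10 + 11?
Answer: -4891425/28653022 ≈ -0.17071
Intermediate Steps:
G(P) = -40 (G(P) = -48 + 8*(-10 + 11) = -48 + 8*1 = -48 + 8 = -40)
I(E, T) = 2*E/(-127 + T) (I(E, T) = (2*E)/(-127 + T) = 2*E/(-127 + T))
(-94327 + 53902)/((209538 - 1*(-27264)) + I(G(26), 611)) = (-94327 + 53902)/((209538 - 1*(-27264)) + 2*(-40)/(-127 + 611)) = -40425/((209538 + 27264) + 2*(-40)/484) = -40425/(236802 + 2*(-40)*(1/484)) = -40425/(236802 - 20/121) = -40425/28653022/121 = -40425*121/28653022 = -4891425/28653022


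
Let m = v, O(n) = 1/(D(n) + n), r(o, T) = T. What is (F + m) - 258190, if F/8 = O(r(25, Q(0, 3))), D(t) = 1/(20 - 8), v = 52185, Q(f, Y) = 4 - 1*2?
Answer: -5150029/25 ≈ -2.0600e+5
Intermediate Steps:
Q(f, Y) = 2 (Q(f, Y) = 4 - 2 = 2)
D(t) = 1/12
O(n) = 1/(1/12 + n)
m = 52185
F = 96/25 (F = 8*(12/(1 + 12*2)) = 8*(12/(1 + 24)) = 8*(12/25) = 96/25 ≈ 3.8400)
(F + m) - 258190 = (96/25 + 52185) - 258190 = 1304721/25 - 258190 = -5150029/25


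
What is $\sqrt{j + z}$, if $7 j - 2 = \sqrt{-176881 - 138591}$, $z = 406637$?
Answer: $\frac{\sqrt{19925227 + 28 i \sqrt{19717}}}{7} \approx 637.68 + 0.062914 i$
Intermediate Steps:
$j = \frac{2}{7} + \frac{4 i \sqrt{19717}}{7}$ ($j = \frac{2}{7} + \frac{\sqrt{-176881 - 138591}}{7} = \frac{2}{7} + \frac{\sqrt{-315472}}{7} = \frac{2}{7} + \frac{4 i \sqrt{19717}}{7} \approx 0.28571 + 80.238 i$)
$\sqrt{j + z} = \sqrt{\left(\frac{2}{7} + \frac{4 i \sqrt{19717}}{7}\right) + 406637} = \sqrt{\frac{2846461}{7} + \frac{4 i \sqrt{19717}}{7}}$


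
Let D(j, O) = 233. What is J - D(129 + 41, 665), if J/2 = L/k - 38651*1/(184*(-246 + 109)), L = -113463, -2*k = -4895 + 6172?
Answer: 2019501171/16095308 ≈ 125.47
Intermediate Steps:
k = -1277/2 (k = -(-4895 + 6172)/2 = -½*1277 = -1277/2 ≈ -638.50)
J = 5769707935/16095308 (J = 2*(-113463/(-1277/2) - 38651*1/(184*(-246 + 109))) = 2*(-113463*(-2/1277) - 38651/(184*(-137))) = 2*(226926/1277 - 38651/(-25208)) = 2*(226926/1277 - 38651*(-1/25208)) = 2*(226926/1277 + 38651/25208) = 2*(5769707935/32190616) = 5769707935/16095308 ≈ 358.47)
J - D(129 + 41, 665) = 5769707935/16095308 - 1*233 = 5769707935/16095308 - 233 = 2019501171/16095308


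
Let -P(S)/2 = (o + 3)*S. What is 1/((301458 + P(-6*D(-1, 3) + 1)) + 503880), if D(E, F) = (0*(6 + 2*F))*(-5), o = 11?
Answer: 1/805310 ≈ 1.2418e-6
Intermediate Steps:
D(E, F) = 0 (D(E, F) = 0*(-5) = 0)
P(S) = -28*S (P(S) = -2*(11 + 3)*S = -28*S)
1/((301458 + P(-6*D(-1, 3) + 1)) + 503880) = 1/((301458 - 28*(-6*0 + 1)) + 503880) = 1/((301458 - 28*(0 + 1)) + 503880) = 1/((301458 - 28*1) + 503880) = 1/((301458 - 28) + 503880) = 1/(301430 + 503880) = 1/805310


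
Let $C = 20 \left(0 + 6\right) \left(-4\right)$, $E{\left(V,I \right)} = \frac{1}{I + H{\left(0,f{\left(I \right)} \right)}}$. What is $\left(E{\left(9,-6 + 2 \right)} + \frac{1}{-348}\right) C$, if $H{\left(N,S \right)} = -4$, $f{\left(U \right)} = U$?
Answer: $\frac{1780}{29} \approx 61.379$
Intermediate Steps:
$E{\left(V,I \right)} = \frac{1}{-4 + I}$ ($E{\left(V,I \right)} = \frac{1}{I - 4} = \frac{1}{-4 + I}$)
$C = -480$ ($C = 20 \cdot 6 \left(-4\right) = 20 \left(-24\right) = -480$)
$\left(E{\left(9,-6 + 2 \right)} + \frac{1}{-348}\right) C = \left(\frac{1}{-4 + \left(-6 + 2\right)} + \frac{1}{-348}\right) \left(-480\right) = \left(\frac{1}{-4 - 4} - \frac{1}{348}\right) \left(-480\right) = \left(\frac{1}{-8} - \frac{1}{348}\right) \left(-480\right) = \left(- \frac{1}{8} - \frac{1}{348}\right) \left(-480\right) = \left(- \frac{89}{696}\right) \left(-480\right) = \frac{1780}{29}$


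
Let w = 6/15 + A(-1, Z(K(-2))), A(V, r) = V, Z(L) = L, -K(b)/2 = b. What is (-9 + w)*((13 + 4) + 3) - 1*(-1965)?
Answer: 1773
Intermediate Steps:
K(b) = -2*b
w = -⅗ (w = 6/15 - 1 = 6*(1/15) - 1 = ⅖ - 1 = -⅗ ≈ -0.60000)
(-9 + w)*((13 + 4) + 3) - 1*(-1965) = (-9 - ⅗)*((13 + 4) + 3) - 1*(-1965) = -48*(17 + 3)/5 + 1965 = -48/5*20 + 1965 = -192 + 1965 = 1773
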